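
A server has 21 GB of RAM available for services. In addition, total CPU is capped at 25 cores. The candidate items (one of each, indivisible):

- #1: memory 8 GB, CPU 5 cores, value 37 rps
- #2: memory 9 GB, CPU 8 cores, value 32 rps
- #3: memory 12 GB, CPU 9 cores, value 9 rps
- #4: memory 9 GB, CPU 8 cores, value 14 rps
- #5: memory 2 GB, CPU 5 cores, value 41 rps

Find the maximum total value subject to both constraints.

Feasible sets respecting both limits:
- #1+#2+#5: memory 19, CPU 18, value 110
- #1+#4+#5: memory 19, CPU 18, value 92
- #2+#4+#5: memory 20, CPU 21, value 87
Best: 110 rps.

110 rps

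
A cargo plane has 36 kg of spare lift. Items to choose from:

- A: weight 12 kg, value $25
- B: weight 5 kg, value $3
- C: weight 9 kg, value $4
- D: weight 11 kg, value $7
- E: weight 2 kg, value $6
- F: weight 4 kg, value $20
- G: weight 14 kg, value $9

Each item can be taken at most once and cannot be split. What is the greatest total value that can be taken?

$61

This is a 0/1 knapsack; check combinations near the capacity.
- A+B+D+E+F: weight 12+5+11+2+4=34, value 25+3+7+6+20=61
- A+E+F+G: weight 12+2+4+14=32, value 25+6+20+9=60
- A+D+E+F: weight 12+11+2+4=29, value 25+7+6+20=58
- A+B+C+E+F: weight 12+5+9+2+4=32, value 25+3+4+6+20=58
Best: $61.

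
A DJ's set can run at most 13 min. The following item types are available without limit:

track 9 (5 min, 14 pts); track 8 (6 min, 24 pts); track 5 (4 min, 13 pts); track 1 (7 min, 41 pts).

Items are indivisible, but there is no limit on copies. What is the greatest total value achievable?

65 pts

Best value-per-unit is track 1 at 41/7; filling with it alone gives 1×41 = 41.
Optimal mix: 1×track 8 + 1×track 1 → duration 13, value 65.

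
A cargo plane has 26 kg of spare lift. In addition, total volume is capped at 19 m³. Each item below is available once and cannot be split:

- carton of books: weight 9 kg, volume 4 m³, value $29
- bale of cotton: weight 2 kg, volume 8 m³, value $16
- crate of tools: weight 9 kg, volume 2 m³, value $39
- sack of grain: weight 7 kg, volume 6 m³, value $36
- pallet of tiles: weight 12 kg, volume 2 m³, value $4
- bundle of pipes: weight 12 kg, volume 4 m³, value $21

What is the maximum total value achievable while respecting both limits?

$104

Feasible sets respecting both limits:
- carton of books+crate of tools+sack of grain: weight 25, volume 12, value 104
- bale of cotton+crate of tools+sack of grain: weight 18, volume 16, value 91
- carton of books+bale of cotton+crate of tools: weight 20, volume 14, value 84
- carton of books+bale of cotton+sack of grain: weight 18, volume 18, value 81
Best: $104.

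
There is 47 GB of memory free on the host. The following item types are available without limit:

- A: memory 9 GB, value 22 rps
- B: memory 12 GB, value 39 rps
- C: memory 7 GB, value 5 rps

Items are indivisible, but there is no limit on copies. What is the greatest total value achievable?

139 rps

Best value-per-unit is B at 39/12; filling with it alone gives 3×39 = 117.
Optimal mix: 1×A + 3×B → memory 45, value 139.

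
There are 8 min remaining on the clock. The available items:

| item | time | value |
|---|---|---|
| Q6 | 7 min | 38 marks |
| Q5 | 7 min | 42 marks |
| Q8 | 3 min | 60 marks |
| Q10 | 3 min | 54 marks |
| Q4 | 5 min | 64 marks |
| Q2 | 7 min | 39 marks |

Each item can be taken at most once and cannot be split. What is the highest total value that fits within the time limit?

124 marks

This is a 0/1 knapsack; check combinations near the capacity.
- Q8+Q4: time 3+5=8, value 60+64=124
- Q10+Q4: time 3+5=8, value 54+64=118
- Q8+Q10: time 3+3=6, value 60+54=114
- Q4: time 5, value 64
- Q8: time 3, value 60
Best: 124 marks.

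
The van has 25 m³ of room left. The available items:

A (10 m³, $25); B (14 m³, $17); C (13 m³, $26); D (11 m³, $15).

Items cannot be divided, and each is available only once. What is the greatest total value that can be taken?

Check high-value combinations within 25 m³:
- A+C: volume 10+13=23, value 25+26=51
- A+B: volume 10+14=24, value 25+17=42
- C+D: volume 13+11=24, value 26+15=41
- A+D: volume 10+11=21, value 25+15=40
Best: $51.

$51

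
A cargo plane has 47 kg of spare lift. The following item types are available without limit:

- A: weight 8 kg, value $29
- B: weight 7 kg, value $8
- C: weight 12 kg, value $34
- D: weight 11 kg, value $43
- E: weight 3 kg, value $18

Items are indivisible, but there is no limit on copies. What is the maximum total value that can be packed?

$270

Best value-per-unit is E at 18/3, and filling with it alone uses weight 15×3=45. No mix of the others beats 15×18 = 270.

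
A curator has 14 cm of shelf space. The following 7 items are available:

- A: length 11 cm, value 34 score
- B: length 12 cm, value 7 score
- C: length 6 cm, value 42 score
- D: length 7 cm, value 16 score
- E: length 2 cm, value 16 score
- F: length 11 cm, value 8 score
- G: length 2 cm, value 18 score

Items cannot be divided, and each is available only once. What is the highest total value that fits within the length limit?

Check high-value combinations within 14 cm:
- C+E+G: length 6+2+2=10, value 42+16+18=76
- C+G: length 6+2=8, value 42+18=60
- C+E: length 6+2=8, value 42+16=58
- C+D: length 6+7=13, value 42+16=58
- A+G: length 11+2=13, value 34+18=52
Best: 76 score.

76 score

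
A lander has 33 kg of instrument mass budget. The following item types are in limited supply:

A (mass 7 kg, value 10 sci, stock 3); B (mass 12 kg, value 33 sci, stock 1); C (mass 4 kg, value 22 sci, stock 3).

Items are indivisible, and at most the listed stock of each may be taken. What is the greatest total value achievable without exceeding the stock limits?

109 sci

Best selections within mass 33 and stock limits:
- 1×A + 1×B + 3×C: mass 31, value 109
- 1×B + 3×C: mass 24, value 99
Best: 109 sci.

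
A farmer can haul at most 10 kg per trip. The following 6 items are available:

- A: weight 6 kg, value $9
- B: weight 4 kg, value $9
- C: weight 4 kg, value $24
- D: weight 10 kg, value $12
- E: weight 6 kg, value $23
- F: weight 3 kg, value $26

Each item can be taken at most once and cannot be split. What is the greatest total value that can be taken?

$50

Check high-value combinations within 10 kg:
- C+F: weight 4+3=7, value 24+26=50
- E+F: weight 6+3=9, value 23+26=49
- C+E: weight 4+6=10, value 24+23=47
- B+F: weight 4+3=7, value 9+26=35
- A+F: weight 6+3=9, value 9+26=35
Best: $50.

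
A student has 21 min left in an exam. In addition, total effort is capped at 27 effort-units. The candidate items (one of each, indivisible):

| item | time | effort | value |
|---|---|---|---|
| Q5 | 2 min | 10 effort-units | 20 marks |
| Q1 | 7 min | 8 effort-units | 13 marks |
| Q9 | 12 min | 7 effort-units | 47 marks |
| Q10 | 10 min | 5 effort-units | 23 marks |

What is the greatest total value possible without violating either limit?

Feasible sets respecting both limits:
- Q5+Q1+Q9: time 21, effort 25, value 80
- Q5+Q9: time 14, effort 17, value 67
- Q1+Q9: time 19, effort 15, value 60
Best: 80 marks.

80 marks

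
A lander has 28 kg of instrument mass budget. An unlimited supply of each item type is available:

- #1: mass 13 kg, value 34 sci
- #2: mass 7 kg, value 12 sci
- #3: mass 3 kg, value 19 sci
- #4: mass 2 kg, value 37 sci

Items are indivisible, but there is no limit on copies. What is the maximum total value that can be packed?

Best value-per-unit is #4 at 37/2, and filling with it alone uses mass 14×2=28. No mix of the others beats 14×37 = 518.

518 sci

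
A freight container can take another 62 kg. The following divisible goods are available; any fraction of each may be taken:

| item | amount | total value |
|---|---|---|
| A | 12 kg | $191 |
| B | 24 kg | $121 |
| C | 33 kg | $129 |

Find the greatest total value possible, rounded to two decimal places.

413.64

Take in order of value per unit:
- A (191/12 per unit): all 12 → value 191, running total 191.00
- B (121/24 per unit): all 24 → value 121, running total 312.00
- C (129/33 per unit): 26 of 33 → value 26×129/33 = 101.6364, running total 413.64
Total 413.64.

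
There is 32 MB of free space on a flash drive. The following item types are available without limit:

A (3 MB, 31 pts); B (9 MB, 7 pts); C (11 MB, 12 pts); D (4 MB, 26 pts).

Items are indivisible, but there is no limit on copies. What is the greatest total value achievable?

Best value-per-unit is A at 31/3, and filling with it alone uses size 10×3=30. No mix of the others beats 10×31 = 310.

310 pts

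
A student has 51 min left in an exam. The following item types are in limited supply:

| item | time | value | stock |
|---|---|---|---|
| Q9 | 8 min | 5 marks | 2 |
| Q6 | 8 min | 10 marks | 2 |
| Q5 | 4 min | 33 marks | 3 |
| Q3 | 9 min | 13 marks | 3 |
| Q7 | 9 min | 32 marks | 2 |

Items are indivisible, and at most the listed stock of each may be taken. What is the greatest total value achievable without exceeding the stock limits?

Top feasible selections:
- 3×Q5 + 2×Q3 + 2×Q7: time 48, value 189
- 1×Q6 + 3×Q5 + 1×Q3 + 2×Q7: time 47, value 186
- 2×Q6 + 3×Q5 + 2×Q7: time 46, value 183
- 1×Q9 + 3×Q5 + 1×Q3 + 2×Q7: time 47, value 181
Best: 189 marks.

189 marks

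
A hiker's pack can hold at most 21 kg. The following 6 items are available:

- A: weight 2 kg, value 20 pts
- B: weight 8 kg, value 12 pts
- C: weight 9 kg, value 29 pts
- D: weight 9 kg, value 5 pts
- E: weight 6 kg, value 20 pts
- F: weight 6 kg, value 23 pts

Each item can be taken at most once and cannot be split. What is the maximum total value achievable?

72 pts

Check high-value combinations within 21 kg:
- A+C+F: weight 2+9+6=17, value 20+29+23=72
- C+E+F: weight 9+6+6=21, value 29+20+23=72
- A+C+E: weight 2+9+6=17, value 20+29+20=69
- A+E+F: weight 2+6+6=14, value 20+20+23=63
- A+B+C: weight 2+8+9=19, value 20+12+29=61
Best: 72 pts.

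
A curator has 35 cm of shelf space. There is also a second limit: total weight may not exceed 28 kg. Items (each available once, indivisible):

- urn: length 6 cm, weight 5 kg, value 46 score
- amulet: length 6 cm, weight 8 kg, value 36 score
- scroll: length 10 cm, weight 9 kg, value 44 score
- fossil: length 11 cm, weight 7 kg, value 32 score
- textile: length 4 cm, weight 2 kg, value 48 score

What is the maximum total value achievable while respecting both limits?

174 score

Feasible sets respecting both limits:
- urn+amulet+scroll+textile: length 26, weight 24, value 174
- urn+scroll+fossil+textile: length 31, weight 23, value 170
- urn+amulet+fossil+textile: length 27, weight 22, value 162
Best: 174 score.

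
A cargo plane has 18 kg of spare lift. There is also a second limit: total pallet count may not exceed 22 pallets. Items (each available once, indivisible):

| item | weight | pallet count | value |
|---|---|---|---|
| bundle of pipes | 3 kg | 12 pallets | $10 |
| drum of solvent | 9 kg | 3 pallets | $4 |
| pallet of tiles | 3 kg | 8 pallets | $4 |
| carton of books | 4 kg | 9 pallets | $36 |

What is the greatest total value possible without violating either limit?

$46

Feasible sets respecting both limits:
- bundle of pipes+carton of books: weight 7, pallet count 21, value 46
- drum of solvent+pallet of tiles+carton of books: weight 16, pallet count 20, value 44
- drum of solvent+carton of books: weight 13, pallet count 12, value 40
- pallet of tiles+carton of books: weight 7, pallet count 17, value 40
Best: $46.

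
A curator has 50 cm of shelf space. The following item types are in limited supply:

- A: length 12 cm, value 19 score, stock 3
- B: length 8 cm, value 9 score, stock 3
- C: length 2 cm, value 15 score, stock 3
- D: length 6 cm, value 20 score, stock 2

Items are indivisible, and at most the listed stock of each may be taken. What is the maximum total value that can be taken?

Best selections within length 50 and stock limits:
- 2×A + 1×B + 3×C + 2×D: length 50, value 132
- 2×A + 3×C + 2×D: length 42, value 123
- 1×A + 2×B + 3×C + 2×D: length 46, value 122
Best: 132 score.

132 score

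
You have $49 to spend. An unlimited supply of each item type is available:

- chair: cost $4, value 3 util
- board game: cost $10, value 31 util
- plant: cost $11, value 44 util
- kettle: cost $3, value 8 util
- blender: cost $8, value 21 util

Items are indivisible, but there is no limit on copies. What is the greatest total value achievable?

184 util

Best value-per-unit is plant at 44/11; filling with it alone gives 4×44 = 176.
Optimal mix: 4×plant + 1×kettle → cost 47, value 184.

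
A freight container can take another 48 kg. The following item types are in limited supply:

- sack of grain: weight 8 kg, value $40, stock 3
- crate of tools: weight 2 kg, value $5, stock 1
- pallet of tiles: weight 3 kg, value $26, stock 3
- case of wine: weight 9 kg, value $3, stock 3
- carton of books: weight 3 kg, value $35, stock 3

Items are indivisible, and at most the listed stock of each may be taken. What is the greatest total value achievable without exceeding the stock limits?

$308

Top feasible selections:
- 3×sack of grain + 1×crate of tools + 3×pallet of tiles + 3×carton of books: weight 44, value 308
- 3×sack of grain + 3×pallet of tiles + 3×carton of books: weight 42, value 303
Best: $308.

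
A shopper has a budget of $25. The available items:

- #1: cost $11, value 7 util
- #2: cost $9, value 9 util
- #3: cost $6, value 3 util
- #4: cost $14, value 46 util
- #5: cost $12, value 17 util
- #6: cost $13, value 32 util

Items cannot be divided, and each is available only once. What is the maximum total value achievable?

This is a 0/1 knapsack; check combinations near the capacity.
- #2+#4: cost 9+14=23, value 9+46=55
- #1+#4: cost 11+14=25, value 7+46=53
- #3+#4: cost 6+14=20, value 3+46=49
- #5+#6: cost 12+13=25, value 17+32=49
- #4: cost 14, value 46
Best: 55 util.

55 util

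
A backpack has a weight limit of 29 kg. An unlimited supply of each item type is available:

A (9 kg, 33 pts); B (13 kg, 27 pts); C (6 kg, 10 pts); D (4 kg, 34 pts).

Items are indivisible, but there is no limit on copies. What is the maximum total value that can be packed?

Best value-per-unit is D at 34/4, and filling with it alone uses weight 7×4=28. No mix of the others beats 7×34 = 238.

238 pts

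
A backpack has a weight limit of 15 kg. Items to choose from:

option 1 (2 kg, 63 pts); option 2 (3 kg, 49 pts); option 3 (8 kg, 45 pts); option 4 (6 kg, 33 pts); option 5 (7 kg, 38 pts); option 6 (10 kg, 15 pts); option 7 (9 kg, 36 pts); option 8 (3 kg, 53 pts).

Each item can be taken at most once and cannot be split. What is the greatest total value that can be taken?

203 pts

Check high-value combinations within 15 kg:
- option 1+option 2+option 5+option 8: weight 2+3+7+3=15, value 63+49+38+53=203
- option 1+option 2+option 4+option 8: weight 2+3+6+3=14, value 63+49+33+53=198
- option 1+option 2+option 8: weight 2+3+3=8, value 63+49+53=165
- option 1+option 3+option 8: weight 2+8+3=13, value 63+45+53=161
Best: 203 pts.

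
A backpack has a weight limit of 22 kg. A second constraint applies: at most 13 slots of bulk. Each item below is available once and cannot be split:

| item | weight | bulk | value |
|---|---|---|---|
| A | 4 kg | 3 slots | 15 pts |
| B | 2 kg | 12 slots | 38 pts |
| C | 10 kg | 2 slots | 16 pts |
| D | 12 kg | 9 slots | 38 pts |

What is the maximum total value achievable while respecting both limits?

Feasible sets respecting both limits:
- C+D: weight 22, bulk 11, value 54
- A+D: weight 16, bulk 12, value 53
- B: weight 2, bulk 12, value 38
Best: 54 pts.

54 pts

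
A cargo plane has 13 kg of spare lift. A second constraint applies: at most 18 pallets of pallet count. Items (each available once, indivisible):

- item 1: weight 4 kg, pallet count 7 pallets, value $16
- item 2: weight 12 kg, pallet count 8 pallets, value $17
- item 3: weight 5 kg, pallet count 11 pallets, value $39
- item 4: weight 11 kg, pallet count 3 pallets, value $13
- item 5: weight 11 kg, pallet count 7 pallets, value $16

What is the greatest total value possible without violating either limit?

Feasible sets respecting both limits:
- item 1+item 3: weight 9, pallet count 18, value 55
- item 3: weight 5, pallet count 11, value 39
- item 2: weight 12, pallet count 8, value 17
Best: $55.

$55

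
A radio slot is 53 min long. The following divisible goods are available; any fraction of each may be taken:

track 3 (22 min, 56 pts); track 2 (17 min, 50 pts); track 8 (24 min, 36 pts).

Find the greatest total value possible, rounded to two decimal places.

Take in order of value per unit:
- track 2 (50/17 per unit): all 17 → value 50, running total 50.00
- track 3 (56/22 per unit): all 22 → value 56, running total 106.00
- track 8 (36/24 per unit): 14 of 24 → value 14×36/24 = 21.0000, running total 127.00
Total 127.00.

127.00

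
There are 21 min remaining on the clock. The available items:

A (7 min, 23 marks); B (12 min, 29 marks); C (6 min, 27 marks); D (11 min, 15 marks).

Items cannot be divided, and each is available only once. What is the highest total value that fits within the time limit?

56 marks

This is a 0/1 knapsack; check combinations near the capacity.
- B+C: time 12+6=18, value 29+27=56
- A+B: time 7+12=19, value 23+29=52
- A+C: time 7+6=13, value 23+27=50
- C+D: time 6+11=17, value 27+15=42
Best: 56 marks.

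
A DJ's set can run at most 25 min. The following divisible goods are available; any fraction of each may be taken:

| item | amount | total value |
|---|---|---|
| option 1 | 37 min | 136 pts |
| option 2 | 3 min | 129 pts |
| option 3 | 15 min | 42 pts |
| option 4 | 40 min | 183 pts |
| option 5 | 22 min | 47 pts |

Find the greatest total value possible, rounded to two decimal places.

229.65

Take in order of value per unit:
- option 2 (129/3 per unit): all 3 → value 129, running total 129.00
- option 4 (183/40 per unit): 22 of 40 → value 22×183/40 = 100.6500, running total 229.65
Total 229.65.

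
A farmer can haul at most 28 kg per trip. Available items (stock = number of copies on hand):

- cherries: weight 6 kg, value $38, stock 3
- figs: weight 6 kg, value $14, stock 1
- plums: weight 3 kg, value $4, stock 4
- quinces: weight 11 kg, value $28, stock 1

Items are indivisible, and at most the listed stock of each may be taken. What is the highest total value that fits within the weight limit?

Top feasible selections:
- 3×cherries + 1×figs + 1×plums: weight 27, value 132
- 3×cherries + 1×figs: weight 24, value 128
- 3×cherries + 3×plums: weight 27, value 126
Best: $132.

$132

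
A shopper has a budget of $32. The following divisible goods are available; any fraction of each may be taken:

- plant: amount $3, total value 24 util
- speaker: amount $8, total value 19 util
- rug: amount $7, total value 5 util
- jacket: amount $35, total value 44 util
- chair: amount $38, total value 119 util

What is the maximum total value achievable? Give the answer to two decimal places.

Take in order of value per unit:
- plant (24/3 per unit): all 3 → value 24, running total 24.00
- chair (119/38 per unit): 29 of 38 → value 29×119/38 = 90.8158, running total 114.82
Total 114.82.

114.82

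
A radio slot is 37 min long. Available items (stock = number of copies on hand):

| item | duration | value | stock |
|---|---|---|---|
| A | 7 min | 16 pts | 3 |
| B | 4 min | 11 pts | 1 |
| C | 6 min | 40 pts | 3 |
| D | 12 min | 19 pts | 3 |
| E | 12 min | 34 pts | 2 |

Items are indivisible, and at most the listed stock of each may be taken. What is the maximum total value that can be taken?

170 pts

Top feasible selections:
- 1×A + 3×C + 1×E: duration 37, value 170
- 1×B + 3×C + 1×E: duration 34, value 165
- 2×A + 1×B + 3×C: duration 36, value 163
- 1×A + 3×C + 1×D: duration 37, value 155
Best: 170 pts.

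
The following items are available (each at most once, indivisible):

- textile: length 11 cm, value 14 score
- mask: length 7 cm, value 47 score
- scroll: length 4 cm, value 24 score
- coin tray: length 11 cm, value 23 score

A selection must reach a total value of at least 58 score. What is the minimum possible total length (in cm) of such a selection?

Subsets with value ≥ 58, sorted by total length:
- mask+scroll: length 11, value 71
- mask+coin tray: length 18, value 70
- textile+mask: length 18, value 61
Minimum length: 11 cm.

11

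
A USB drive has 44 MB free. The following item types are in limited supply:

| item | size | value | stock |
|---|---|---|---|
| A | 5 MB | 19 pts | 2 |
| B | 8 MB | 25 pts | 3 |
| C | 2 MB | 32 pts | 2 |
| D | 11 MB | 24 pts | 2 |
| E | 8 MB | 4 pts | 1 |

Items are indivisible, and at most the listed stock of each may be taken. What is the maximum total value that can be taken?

182 pts

Best selections within size 44 and stock limits:
- 1×A + 3×B + 2×C + 1×D: size 44, value 182
- 2×A + 3×B + 2×C: size 38, value 177
- 2×A + 2×B + 2×C + 1×D: size 41, value 176
Best: 182 pts.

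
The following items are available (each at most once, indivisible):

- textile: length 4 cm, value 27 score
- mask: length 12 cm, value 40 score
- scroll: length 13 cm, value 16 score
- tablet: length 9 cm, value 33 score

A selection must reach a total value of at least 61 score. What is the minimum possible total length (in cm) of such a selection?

16

Subsets with value ≥ 61, sorted by total length:
- textile+mask: length 16, value 67
- mask+tablet: length 21, value 73
- textile+mask+tablet: length 25, value 100
- textile+scroll+tablet: length 26, value 76
Minimum length: 16 cm.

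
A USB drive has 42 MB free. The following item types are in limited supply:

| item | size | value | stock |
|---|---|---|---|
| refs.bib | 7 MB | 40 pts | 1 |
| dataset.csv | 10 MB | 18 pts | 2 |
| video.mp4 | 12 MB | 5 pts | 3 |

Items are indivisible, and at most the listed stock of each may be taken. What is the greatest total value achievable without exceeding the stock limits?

Best selections within size 42 and stock limits:
- 1×refs.bib + 2×dataset.csv + 1×video.mp4: size 39, value 81
- 1×refs.bib + 2×dataset.csv: size 27, value 76
- 1×refs.bib + 1×dataset.csv + 2×video.mp4: size 41, value 68
- 1×refs.bib + 1×dataset.csv + 1×video.mp4: size 29, value 63
Best: 81 pts.

81 pts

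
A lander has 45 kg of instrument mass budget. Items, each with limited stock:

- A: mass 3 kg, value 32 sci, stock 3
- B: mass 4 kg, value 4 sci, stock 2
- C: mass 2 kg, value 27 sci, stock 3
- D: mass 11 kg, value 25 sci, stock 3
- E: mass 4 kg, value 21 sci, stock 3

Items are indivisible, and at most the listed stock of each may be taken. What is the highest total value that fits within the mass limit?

Top feasible selections:
- 3×A + 1×B + 3×C + 1×D + 3×E: mass 42, value 269
- 3×A + 3×C + 2×D + 2×E: mass 45, value 269
- 3×A + 3×C + 1×D + 3×E: mass 38, value 265
- 3×A + 2×B + 3×C + 1×D + 2×E: mass 42, value 252
Best: 269 sci.

269 sci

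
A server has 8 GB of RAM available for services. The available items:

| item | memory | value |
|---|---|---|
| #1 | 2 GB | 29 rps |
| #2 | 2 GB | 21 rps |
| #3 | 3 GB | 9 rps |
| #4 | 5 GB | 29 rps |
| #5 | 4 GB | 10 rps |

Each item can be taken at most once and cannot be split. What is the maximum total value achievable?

This is a 0/1 knapsack; check combinations near the capacity.
- #1+#2+#5: memory 2+2+4=8, value 29+21+10=60
- #1+#2+#3: memory 2+2+3=7, value 29+21+9=59
- #1+#4: memory 2+5=7, value 29+29=58
Best: 60 rps.

60 rps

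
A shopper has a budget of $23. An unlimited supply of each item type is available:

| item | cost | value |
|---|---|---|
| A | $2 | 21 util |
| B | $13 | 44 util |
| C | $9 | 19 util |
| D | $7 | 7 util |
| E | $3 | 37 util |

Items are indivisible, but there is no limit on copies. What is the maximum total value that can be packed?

280 util

Best value-per-unit is E at 37/3; filling with it alone gives 7×37 = 259.
Optimal mix: 1×A + 7×E → cost 23, value 280.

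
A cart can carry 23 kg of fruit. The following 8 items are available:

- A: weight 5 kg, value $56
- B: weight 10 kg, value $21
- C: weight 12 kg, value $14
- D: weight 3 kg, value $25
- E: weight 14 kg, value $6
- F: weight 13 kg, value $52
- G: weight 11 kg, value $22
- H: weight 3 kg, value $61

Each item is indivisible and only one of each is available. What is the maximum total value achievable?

$169

Check high-value combinations within 23 kg:
- A+F+H: weight 5+13+3=21, value 56+52+61=169
- A+D+G+H: weight 5+3+11+3=22, value 56+25+22+61=164
- A+B+D+H: weight 5+10+3+3=21, value 56+21+25+61=163
- A+C+D+H: weight 5+12+3+3=23, value 56+14+25+61=156
- A+D+H: weight 5+3+3=11, value 56+25+61=142
Best: $169.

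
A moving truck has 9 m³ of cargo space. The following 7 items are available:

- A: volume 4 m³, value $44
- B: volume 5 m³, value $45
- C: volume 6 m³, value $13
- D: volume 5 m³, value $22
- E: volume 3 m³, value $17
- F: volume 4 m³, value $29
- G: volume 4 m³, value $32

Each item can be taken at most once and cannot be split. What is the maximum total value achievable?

This is a 0/1 knapsack; check combinations near the capacity.
- A+B: volume 4+5=9, value 44+45=89
- B+G: volume 5+4=9, value 45+32=77
- A+G: volume 4+4=8, value 44+32=76
- B+F: volume 5+4=9, value 45+29=74
- A+F: volume 4+4=8, value 44+29=73
Best: $89.

$89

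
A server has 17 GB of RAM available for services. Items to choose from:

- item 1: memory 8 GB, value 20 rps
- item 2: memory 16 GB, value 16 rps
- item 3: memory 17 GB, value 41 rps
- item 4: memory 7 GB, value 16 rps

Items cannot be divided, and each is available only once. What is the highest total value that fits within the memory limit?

41 rps

Check high-value combinations within 17 GB:
- item 3: memory 17, value 41
- item 1+item 4: memory 8+7=15, value 20+16=36
- item 1: memory 8, value 20
- item 4: memory 7, value 16
Best: 41 rps.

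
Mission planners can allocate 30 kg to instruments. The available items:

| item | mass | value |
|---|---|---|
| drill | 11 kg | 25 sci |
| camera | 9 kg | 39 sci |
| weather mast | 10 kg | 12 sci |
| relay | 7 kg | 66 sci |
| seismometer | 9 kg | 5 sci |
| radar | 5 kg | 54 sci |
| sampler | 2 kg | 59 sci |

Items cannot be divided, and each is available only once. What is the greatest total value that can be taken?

218 sci

Check high-value combinations within 30 kg:
- camera+relay+radar+sampler: mass 9+7+5+2=23, value 39+66+54+59=218
- drill+relay+radar+sampler: mass 11+7+5+2=25, value 25+66+54+59=204
- weather mast+relay+radar+sampler: mass 10+7+5+2=24, value 12+66+54+59=191
- drill+camera+relay+sampler: mass 11+9+7+2=29, value 25+39+66+59=189
- relay+seismometer+radar+sampler: mass 7+9+5+2=23, value 66+5+54+59=184
Best: 218 sci.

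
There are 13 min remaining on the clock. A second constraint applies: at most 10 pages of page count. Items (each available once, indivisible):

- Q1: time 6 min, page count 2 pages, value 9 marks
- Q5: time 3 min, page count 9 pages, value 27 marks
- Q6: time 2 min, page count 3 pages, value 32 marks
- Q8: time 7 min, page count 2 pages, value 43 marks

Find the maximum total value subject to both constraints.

Feasible sets respecting both limits:
- Q6+Q8: time 9, page count 5, value 75
- Q1+Q8: time 13, page count 4, value 52
- Q8: time 7, page count 2, value 43
- Q1+Q6: time 8, page count 5, value 41
Best: 75 marks.

75 marks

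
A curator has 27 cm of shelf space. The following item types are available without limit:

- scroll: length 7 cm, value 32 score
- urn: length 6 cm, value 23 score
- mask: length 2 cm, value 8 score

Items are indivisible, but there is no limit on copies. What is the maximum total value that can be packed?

120 score

Best value-per-unit is scroll at 32/7; filling with it alone gives 3×32 = 96.
Optimal mix: 3×scroll + 3×mask → length 27, value 120.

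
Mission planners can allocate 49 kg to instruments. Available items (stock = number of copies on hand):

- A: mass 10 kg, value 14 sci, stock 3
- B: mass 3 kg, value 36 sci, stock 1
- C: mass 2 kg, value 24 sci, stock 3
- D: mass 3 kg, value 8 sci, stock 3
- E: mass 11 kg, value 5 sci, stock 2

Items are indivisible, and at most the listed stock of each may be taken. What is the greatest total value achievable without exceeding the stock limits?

Top feasible selections:
- 3×A + 1×B + 3×C + 3×D: mass 48, value 174
- 3×A + 1×B + 3×C + 2×D: mass 45, value 166
- 2×A + 1×B + 3×C + 3×D + 1×E: mass 49, value 165
- 2×A + 1×B + 3×C + 3×D: mass 38, value 160
Best: 174 sci.

174 sci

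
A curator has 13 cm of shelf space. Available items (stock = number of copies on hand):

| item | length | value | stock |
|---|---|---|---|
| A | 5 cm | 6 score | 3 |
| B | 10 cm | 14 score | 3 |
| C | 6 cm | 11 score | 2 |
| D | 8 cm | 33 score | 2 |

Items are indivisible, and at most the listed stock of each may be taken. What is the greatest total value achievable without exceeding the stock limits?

Best selections within length 13 and stock limits:
- 1×A + 1×D: length 13, value 39
- 1×D: length 8, value 33
Best: 39 score.

39 score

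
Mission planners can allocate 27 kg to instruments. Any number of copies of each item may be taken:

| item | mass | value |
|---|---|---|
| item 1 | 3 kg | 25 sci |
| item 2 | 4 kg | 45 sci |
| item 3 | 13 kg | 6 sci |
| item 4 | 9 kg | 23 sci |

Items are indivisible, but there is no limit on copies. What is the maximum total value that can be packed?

Best value-per-unit is item 2 at 45/4; filling with it alone gives 6×45 = 270.
Optimal mix: 1×item 1 + 6×item 2 → mass 27, value 295.

295 sci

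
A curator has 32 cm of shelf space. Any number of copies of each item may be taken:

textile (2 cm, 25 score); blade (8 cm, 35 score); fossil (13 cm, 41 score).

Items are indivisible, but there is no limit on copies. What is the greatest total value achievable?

400 score

Best value-per-unit is textile at 25/2, and filling with it alone uses length 16×2=32. No mix of the others beats 16×25 = 400.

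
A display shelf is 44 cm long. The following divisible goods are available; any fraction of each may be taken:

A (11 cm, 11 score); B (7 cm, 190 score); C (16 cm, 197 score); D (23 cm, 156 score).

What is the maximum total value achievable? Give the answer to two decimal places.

529.43

Take in order of value per unit:
- B (190/7 per unit): all 7 → value 190, running total 190.00
- C (197/16 per unit): all 16 → value 197, running total 387.00
- D (156/23 per unit): 21 of 23 → value 21×156/23 = 142.4348, running total 529.43
Total 529.43.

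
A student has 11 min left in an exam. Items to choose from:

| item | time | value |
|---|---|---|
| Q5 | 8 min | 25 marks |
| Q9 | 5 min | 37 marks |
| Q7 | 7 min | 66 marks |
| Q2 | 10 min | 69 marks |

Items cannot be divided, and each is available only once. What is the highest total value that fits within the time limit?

This is a 0/1 knapsack; check combinations near the capacity.
- Q2: time 10, value 69
- Q7: time 7, value 66
- Q9: time 5, value 37
- Q5: time 8, value 25
Best: 69 marks.

69 marks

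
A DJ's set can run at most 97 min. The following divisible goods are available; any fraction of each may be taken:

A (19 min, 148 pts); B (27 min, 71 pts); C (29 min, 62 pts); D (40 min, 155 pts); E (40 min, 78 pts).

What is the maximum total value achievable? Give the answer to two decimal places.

Take in order of value per unit:
- A (148/19 per unit): all 19 → value 148, running total 148.00
- D (155/40 per unit): all 40 → value 155, running total 303.00
- B (71/27 per unit): all 27 → value 71, running total 374.00
- C (62/29 per unit): 11 of 29 → value 11×62/29 = 23.5172, running total 397.52
Total 397.52.

397.52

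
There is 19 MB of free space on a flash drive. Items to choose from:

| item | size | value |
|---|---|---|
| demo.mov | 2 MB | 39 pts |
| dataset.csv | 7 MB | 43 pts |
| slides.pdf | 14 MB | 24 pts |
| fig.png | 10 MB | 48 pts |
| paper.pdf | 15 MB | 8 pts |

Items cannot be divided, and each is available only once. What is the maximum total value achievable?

Check high-value combinations within 19 MB:
- demo.mov+dataset.csv+fig.png: size 2+7+10=19, value 39+43+48=130
- dataset.csv+fig.png: size 7+10=17, value 43+48=91
- demo.mov+fig.png: size 2+10=12, value 39+48=87
- demo.mov+dataset.csv: size 2+7=9, value 39+43=82
- demo.mov+slides.pdf: size 2+14=16, value 39+24=63
Best: 130 pts.

130 pts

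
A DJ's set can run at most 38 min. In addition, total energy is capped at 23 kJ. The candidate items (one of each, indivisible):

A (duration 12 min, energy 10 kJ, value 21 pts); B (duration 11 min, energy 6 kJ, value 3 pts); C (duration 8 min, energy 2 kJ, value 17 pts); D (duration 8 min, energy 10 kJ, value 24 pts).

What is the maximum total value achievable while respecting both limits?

Feasible sets respecting both limits:
- A+C+D: duration 28, energy 22, value 62
- A+D: duration 20, energy 20, value 45
- B+C+D: duration 27, energy 18, value 44
Best: 62 pts.

62 pts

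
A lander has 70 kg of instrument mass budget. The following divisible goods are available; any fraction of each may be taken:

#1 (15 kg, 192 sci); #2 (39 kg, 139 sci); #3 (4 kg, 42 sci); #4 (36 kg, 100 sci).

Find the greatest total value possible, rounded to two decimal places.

406.33

Take in order of value per unit:
- #1 (192/15 per unit): all 15 → value 192, running total 192.00
- #3 (42/4 per unit): all 4 → value 42, running total 234.00
- #2 (139/39 per unit): all 39 → value 139, running total 373.00
- #4 (100/36 per unit): 12 of 36 → value 12×100/36 = 33.3333, running total 406.33
Total 406.33.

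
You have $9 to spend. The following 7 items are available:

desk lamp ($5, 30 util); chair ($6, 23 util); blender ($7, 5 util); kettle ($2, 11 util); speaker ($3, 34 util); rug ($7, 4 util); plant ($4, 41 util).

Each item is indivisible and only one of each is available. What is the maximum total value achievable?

86 util

This is a 0/1 knapsack; check combinations near the capacity.
- kettle+speaker+plant: cost 2+3+4=9, value 11+34+41=86
- speaker+plant: cost 3+4=7, value 34+41=75
- desk lamp+plant: cost 5+4=9, value 30+41=71
- desk lamp+speaker: cost 5+3=8, value 30+34=64
Best: 86 util.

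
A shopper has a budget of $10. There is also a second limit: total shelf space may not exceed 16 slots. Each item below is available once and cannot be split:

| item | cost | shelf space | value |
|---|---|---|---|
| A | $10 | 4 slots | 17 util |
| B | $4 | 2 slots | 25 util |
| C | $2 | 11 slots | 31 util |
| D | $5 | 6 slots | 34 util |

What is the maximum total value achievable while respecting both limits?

Feasible sets respecting both limits:
- B+D: cost 9, shelf space 8, value 59
- B+C: cost 6, shelf space 13, value 56
- D: cost 5, shelf space 6, value 34
- C: cost 2, shelf space 11, value 31
Best: 59 util.

59 util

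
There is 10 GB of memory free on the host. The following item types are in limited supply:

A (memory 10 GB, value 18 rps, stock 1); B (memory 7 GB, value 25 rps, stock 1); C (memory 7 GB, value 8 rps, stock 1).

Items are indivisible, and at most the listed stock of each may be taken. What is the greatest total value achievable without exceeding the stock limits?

25 rps

Best selections within memory 10 and stock limits:
- 1×B: memory 7, value 25
- 1×A: memory 10, value 18
Best: 25 rps.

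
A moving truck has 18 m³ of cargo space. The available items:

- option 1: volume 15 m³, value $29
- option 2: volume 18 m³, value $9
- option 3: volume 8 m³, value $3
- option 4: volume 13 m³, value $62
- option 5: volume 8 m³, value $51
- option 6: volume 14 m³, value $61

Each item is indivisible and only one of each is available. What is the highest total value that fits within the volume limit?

$62

Check high-value combinations within 18 m³:
- option 4: volume 13, value 62
- option 6: volume 14, value 61
- option 3+option 5: volume 8+8=16, value 3+51=54
- option 5: volume 8, value 51
Best: $62.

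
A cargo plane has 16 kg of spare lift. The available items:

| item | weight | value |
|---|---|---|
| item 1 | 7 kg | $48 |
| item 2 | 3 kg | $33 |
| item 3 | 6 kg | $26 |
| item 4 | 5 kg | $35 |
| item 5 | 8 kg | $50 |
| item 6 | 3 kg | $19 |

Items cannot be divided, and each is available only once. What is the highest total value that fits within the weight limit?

This is a 0/1 knapsack; check combinations near the capacity.
- item 2+item 4+item 5: weight 3+5+8=16, value 33+35+50=118
- item 1+item 2+item 4: weight 7+3+5=15, value 48+33+35=116
- item 1+item 2+item 3: weight 7+3+6=16, value 48+33+26=107
- item 4+item 5+item 6: weight 5+8+3=16, value 35+50+19=104
- item 2+item 5+item 6: weight 3+8+3=14, value 33+50+19=102
Best: $118.

$118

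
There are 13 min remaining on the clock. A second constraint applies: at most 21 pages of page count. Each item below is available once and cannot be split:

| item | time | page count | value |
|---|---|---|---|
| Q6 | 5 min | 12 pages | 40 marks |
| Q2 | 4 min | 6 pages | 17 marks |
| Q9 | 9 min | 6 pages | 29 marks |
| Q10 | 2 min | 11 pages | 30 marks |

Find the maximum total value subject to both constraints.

Feasible sets respecting both limits:
- Q9+Q10: time 11, page count 17, value 59
- Q6+Q2: time 9, page count 18, value 57
- Q2+Q10: time 6, page count 17, value 47
Best: 59 marks.

59 marks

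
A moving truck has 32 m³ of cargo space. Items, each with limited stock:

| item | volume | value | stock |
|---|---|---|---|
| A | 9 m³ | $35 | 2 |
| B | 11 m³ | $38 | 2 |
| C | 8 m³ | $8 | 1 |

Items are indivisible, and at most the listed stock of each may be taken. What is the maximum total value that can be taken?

Top feasible selections:
- 1×A + 2×B: volume 31, value 111
- 2×A + 1×B: volume 29, value 108
- 2×B + 1×C: volume 30, value 84
- 1×A + 1×B + 1×C: volume 28, value 81
Best: $111.

$111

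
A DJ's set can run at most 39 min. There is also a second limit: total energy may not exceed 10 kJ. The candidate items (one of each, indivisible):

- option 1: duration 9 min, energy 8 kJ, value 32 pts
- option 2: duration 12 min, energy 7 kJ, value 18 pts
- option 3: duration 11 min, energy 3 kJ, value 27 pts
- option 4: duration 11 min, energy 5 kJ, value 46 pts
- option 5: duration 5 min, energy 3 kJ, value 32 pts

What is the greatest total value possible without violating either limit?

78 pts

Feasible sets respecting both limits:
- option 4+option 5: duration 16, energy 8, value 78
- option 3+option 4: duration 22, energy 8, value 73
- option 3+option 5: duration 16, energy 6, value 59
- option 2+option 5: duration 17, energy 10, value 50
Best: 78 pts.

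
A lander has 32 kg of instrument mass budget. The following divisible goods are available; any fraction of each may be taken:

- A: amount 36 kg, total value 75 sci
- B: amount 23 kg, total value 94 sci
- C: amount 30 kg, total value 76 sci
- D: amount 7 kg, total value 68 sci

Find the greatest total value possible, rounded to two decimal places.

Take in order of value per unit:
- D (68/7 per unit): all 7 → value 68, running total 68.00
- B (94/23 per unit): all 23 → value 94, running total 162.00
- C (76/30 per unit): 2 of 30 → value 2×76/30 = 5.0667, running total 167.07
Total 167.07.

167.07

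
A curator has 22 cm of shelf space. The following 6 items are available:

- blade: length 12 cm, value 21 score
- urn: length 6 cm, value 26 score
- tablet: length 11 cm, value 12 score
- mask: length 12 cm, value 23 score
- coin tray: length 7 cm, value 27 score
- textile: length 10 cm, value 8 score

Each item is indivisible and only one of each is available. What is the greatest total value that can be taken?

53 score

This is a 0/1 knapsack; check combinations near the capacity.
- urn+coin tray: length 6+7=13, value 26+27=53
- mask+coin tray: length 12+7=19, value 23+27=50
- urn+mask: length 6+12=18, value 26+23=49
- blade+coin tray: length 12+7=19, value 21+27=48
Best: 53 score.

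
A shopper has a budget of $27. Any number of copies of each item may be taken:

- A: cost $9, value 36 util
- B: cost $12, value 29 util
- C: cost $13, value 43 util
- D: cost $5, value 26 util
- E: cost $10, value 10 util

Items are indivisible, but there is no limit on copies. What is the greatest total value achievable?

Best value-per-unit is D at 26/5, and filling with it alone uses cost 5×5=25. No mix of the others beats 5×26 = 130.

130 util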